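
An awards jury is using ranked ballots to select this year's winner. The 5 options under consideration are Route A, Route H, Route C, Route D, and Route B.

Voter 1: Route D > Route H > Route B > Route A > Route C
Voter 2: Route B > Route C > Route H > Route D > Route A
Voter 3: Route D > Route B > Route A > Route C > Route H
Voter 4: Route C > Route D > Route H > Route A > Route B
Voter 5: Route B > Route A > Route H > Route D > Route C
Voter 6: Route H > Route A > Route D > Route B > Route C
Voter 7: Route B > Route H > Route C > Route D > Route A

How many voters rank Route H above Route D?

4

Ballots ranking Route H above Route D: 4.
Ballots ranking Route D above Route H: 3.
So 4 of 7 voters prefer Route H to Route D.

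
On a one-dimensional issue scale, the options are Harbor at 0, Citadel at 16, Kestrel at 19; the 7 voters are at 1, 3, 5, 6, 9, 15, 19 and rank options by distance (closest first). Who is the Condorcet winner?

With single-peaked preferences on a line, the Condorcet winner is the candidate closest to the median voter.
The median voter (position 6) is closest to Harbor at 0.
Check: Harbor vs Kestrel — voters closer to Harbor: 5 of 7.

Harbor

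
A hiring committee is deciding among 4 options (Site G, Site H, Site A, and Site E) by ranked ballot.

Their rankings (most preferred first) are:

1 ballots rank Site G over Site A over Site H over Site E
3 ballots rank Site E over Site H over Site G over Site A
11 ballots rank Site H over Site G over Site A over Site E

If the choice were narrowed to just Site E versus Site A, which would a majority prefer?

Site A

Ballots ranking Site E above Site A: 3.
Ballots ranking Site A above Site E: 1+11 = 12.
Site A wins the head-to-head, 12–3.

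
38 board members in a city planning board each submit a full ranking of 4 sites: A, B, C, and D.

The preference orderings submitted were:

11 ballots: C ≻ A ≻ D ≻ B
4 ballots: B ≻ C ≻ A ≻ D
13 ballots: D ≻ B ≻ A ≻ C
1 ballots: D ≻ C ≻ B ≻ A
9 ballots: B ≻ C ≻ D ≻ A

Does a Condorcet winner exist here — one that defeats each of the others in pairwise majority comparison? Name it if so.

Head-to-head results (38 voters total):
A vs B: B wins 27–11.
A vs C: C wins 25–13.
A vs D: D wins 23–15.
B vs C: B wins 26–12.
B vs D: D wins 25–13.
C vs D: C wins 24–14.
No candidate beats all others: B beats C beats D beats B, a majority cycle.

None — there is no Condorcet winner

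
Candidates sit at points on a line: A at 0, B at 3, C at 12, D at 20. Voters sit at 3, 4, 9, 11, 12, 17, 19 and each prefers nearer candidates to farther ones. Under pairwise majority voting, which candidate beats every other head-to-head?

C

With single-peaked preferences on a line, the Condorcet winner is the candidate closest to the median voter.
The median voter (position 11) is closest to C at 12.
Check: C vs A — voters closer to C: 5 of 7.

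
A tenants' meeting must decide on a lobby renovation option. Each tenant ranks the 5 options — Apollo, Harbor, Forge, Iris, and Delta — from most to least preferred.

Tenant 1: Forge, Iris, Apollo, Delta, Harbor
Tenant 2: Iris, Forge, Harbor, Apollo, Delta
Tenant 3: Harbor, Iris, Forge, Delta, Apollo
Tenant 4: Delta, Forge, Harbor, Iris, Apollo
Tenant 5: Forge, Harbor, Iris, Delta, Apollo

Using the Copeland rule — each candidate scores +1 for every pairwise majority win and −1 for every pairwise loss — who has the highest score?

Forge

Pairwise results:
  Apollo vs Harbor: Harbor wins 4–1.
  Apollo vs Forge: Forge wins 5–0.
  Apollo vs Iris: Iris wins 5–0.
  Apollo vs Delta: Delta wins 3–2.
  Harbor vs Forge: Forge wins 4–1.
  Harbor vs Iris: Harbor wins 3–2.
  Harbor vs Delta: Harbor wins 3–2.
  Forge vs Iris: Forge wins 3–2.
  Forge vs Delta: Forge wins 4–1.
  Iris vs Delta: Iris wins 4–1.
Copeland scores (wins − losses):
  Apollo: 0 − 4 = -4
  Harbor: 3 − 1 = 2
  Forge: 4 − 0 = 4
  Iris: 2 − 2 = 0
  Delta: 1 − 3 = -2
Forge has the best Copeland score.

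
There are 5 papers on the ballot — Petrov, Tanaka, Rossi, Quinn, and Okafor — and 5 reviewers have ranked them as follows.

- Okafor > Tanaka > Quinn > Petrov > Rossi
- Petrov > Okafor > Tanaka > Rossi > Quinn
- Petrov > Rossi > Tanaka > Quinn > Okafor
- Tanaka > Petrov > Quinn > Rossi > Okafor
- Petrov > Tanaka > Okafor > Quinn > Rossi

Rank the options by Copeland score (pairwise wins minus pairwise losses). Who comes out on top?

Pairwise results:
  Petrov vs Tanaka: Petrov wins 3–2.
  Petrov vs Rossi: Petrov wins 5–0.
  Petrov vs Quinn: Petrov wins 4–1.
  Petrov vs Okafor: Petrov wins 4–1.
  Tanaka vs Rossi: Tanaka wins 4–1.
  Tanaka vs Quinn: Tanaka wins 5–0.
  Tanaka vs Okafor: Tanaka wins 3–2.
  Rossi vs Quinn: Quinn wins 3–2.
  Rossi vs Okafor: Okafor wins 3–2.
  Quinn vs Okafor: Okafor wins 3–2.
Copeland scores (wins − losses):
  Petrov: 4 − 0 = 4
  Tanaka: 3 − 1 = 2
  Rossi: 0 − 4 = -4
  Quinn: 1 − 3 = -2
  Okafor: 2 − 2 = 0
Petrov has the best Copeland score.

Petrov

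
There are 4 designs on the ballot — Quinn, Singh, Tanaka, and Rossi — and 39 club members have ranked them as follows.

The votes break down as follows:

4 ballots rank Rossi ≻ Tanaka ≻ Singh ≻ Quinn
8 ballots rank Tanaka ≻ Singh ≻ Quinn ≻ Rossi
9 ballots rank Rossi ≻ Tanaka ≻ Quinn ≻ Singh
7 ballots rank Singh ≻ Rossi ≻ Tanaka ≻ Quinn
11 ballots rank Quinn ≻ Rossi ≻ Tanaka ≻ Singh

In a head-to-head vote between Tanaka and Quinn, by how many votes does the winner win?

17

Ballots ranking Tanaka above Quinn: 4+8+9+7 = 28.
Ballots ranking Quinn above Tanaka: 11.
Tanaka wins 28–11, a margin of 17.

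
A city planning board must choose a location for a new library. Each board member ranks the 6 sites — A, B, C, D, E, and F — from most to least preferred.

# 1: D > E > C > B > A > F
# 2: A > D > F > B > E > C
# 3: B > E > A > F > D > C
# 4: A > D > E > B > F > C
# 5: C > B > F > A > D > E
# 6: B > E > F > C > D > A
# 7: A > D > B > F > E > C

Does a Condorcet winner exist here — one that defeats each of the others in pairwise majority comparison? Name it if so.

There is no Condorcet winner

Head-to-head results (7 voters total):
A vs B: B wins 4–3.
A vs C: A wins 4–3.
A vs D: A wins 5–2.
A vs E: A wins 4–3.
A vs F: A wins 5–2.
B vs C: B wins 5–2.
B vs D: D wins 4–3.
B vs E: B wins 5–2.
B vs F: B wins 6–1.
C vs D: D wins 5–2.
C vs E: E wins 6–1.
C vs F: F wins 5–2.
D vs E: D wins 5–2.
D vs F: D wins 4–3.
E vs F: E wins 4–3.
No candidate beats all others: A beats D beats B beats A, a majority cycle.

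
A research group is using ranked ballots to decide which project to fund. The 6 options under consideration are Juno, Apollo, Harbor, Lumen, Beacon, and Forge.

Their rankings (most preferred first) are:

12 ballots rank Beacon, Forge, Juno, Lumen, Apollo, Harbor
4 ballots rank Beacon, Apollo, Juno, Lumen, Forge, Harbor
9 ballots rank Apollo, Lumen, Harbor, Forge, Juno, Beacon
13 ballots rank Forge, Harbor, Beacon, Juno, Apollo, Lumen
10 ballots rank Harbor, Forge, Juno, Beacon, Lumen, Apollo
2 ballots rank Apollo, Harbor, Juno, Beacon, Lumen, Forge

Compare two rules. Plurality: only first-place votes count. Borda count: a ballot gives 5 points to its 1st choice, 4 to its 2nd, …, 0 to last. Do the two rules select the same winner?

Plurality first-place counts: Juno 0, Apollo 11, Harbor 10, Lumen 0, Beacon 16, Forge 13 → Beacon.
Borda totals: Juno 119, Apollo 96, Harbor 137, Lumen 80, Beacon 143, Forge 175 → Forge.
The two rules disagree: plurality picks Beacon, Borda picks Forge.

No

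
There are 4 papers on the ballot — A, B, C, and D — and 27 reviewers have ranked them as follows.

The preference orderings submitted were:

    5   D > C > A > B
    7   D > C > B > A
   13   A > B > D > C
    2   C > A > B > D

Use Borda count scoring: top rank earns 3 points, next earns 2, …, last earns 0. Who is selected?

Borda scores:
  A: 5·1 + 7·0 + 13·3 + 2·2 = 48
  B: 5·0 + 7·1 + 13·2 + 2·1 = 35
  C: 5·2 + 7·2 + 13·0 + 2·3 = 30
  D: 5·3 + 7·3 + 13·1 + 2·0 = 49
D has the highest total.

D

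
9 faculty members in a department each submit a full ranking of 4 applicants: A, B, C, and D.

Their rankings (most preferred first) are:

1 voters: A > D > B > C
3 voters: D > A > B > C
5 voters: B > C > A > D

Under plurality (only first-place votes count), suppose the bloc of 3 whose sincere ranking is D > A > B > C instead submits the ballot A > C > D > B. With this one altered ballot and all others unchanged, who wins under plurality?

First-place totals with the altered ballot: A 4, B 5, C 0, D 0.
The winner is unchanged: still B.

B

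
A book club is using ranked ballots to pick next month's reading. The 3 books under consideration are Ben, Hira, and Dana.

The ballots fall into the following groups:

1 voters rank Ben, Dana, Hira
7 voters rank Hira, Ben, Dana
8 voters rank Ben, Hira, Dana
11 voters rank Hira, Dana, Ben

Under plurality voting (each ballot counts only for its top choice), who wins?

First-place vote totals:
  Ben: 9
  Hira: 18
  Dana: 0
Hira has the most first-place votes.

Hira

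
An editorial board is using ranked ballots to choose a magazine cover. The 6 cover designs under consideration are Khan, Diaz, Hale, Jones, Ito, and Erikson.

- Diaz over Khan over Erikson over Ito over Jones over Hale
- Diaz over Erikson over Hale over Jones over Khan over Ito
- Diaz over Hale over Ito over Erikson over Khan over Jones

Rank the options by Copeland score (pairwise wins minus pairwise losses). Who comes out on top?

Diaz

Pairwise results:
  Khan vs Diaz: Diaz wins 3–0.
  Khan vs Hale: Hale wins 2–1.
  Khan vs Jones: Khan wins 2–1.
  Khan vs Ito: Khan wins 2–1.
  Khan vs Erikson: Erikson wins 2–1.
  Diaz vs Hale: Diaz wins 3–0.
  Diaz vs Jones: Diaz wins 3–0.
  Diaz vs Ito: Diaz wins 3–0.
  Diaz vs Erikson: Diaz wins 3–0.
  Hale vs Jones: Hale wins 2–1.
  Hale vs Ito: Hale wins 2–1.
  Hale vs Erikson: Erikson wins 2–1.
  Jones vs Ito: Ito wins 2–1.
  Jones vs Erikson: Erikson wins 3–0.
  Ito vs Erikson: Erikson wins 2–1.
Copeland scores (wins − losses):
  Khan: 2 − 3 = -1
  Diaz: 5 − 0 = 5
  Hale: 3 − 2 = 1
  Jones: 0 − 5 = -5
  Ito: 1 − 4 = -3
  Erikson: 4 − 1 = 3
Diaz has the best Copeland score.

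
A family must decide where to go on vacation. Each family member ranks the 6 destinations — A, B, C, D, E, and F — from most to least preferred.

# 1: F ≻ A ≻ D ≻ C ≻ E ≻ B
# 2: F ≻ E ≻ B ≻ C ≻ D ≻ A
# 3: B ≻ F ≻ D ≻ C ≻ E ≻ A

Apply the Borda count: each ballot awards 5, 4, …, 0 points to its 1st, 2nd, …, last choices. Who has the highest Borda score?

Borda scores:
  A: 4 + 0 + 0 = 4
  B: 0 + 3 + 5 = 8
  C: 2 + 2 + 2 = 6
  D: 3 + 1 + 3 = 7
  E: 1 + 4 + 1 = 6
  F: 5 + 5 + 4 = 14
F has the highest total.

F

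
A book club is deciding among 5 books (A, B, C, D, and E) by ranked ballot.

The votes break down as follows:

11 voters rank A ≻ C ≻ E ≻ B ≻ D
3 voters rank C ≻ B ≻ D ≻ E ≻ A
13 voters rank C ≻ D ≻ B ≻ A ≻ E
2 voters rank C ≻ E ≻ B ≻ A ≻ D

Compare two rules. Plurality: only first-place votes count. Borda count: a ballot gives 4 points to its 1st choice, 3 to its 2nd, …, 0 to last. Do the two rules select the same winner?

Plurality first-place counts: A 11, B 0, C 18, D 0, E 0 → C.
Borda totals: A 59, B 50, C 105, D 45, E 31 → C.
The two rules agree on C.

Yes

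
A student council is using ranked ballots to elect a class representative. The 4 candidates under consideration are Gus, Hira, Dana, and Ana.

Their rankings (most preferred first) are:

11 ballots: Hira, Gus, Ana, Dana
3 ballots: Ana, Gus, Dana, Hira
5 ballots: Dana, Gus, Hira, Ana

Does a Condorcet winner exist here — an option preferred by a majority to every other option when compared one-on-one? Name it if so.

Head-to-head results (19 voters total):
Gus vs Hira: Hira wins 11–8.
Gus vs Dana: Gus wins 14–5.
Gus vs Ana: Gus wins 16–3.
Hira vs Dana: Hira wins 11–8.
Hira vs Ana: Hira wins 16–3.
Dana vs Ana: Ana wins 14–5.
Hira beats each rival — Gus (11–8), Dana (11–8), Ana (16–3) — so Hira is the Condorcet winner.

Hira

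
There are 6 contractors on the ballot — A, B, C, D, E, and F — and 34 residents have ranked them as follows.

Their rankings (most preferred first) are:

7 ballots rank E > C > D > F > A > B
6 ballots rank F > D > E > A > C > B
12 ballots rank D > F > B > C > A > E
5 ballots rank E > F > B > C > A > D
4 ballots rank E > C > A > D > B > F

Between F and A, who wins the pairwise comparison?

F

Ballots ranking F above A: 7+6+12+5 = 30.
Ballots ranking A above F: 4.
F wins the head-to-head, 30–4.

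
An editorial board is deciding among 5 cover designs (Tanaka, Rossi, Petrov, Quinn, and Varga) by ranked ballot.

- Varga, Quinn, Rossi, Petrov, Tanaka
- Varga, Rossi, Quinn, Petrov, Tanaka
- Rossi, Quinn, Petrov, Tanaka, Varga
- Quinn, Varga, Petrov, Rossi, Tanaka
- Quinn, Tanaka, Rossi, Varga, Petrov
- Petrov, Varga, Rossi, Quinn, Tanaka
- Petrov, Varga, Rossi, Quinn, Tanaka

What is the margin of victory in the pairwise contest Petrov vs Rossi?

Ballots ranking Petrov above Rossi: 3.
Ballots ranking Rossi above Petrov: 4.
Rossi wins 4–3, a margin of 1.

1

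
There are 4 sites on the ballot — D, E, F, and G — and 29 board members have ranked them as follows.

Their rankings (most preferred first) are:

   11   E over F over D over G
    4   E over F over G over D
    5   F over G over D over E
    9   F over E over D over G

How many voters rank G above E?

Ballots ranking G above E: 5.
Ballots ranking E above G: 11+4+9 = 24.
So 5 of 29 voters prefer G to E.

5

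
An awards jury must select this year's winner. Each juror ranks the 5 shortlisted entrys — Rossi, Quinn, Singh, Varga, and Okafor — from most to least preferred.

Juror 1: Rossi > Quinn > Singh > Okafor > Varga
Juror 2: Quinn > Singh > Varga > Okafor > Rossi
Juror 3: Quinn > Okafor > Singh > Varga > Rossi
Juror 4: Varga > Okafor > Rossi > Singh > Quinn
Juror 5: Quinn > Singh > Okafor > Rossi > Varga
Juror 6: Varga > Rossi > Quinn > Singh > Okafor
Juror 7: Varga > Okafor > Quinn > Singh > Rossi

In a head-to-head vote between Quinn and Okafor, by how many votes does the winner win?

Ballots ranking Quinn above Okafor: 5.
Ballots ranking Okafor above Quinn: 2.
Quinn wins 5–2, a margin of 3.

3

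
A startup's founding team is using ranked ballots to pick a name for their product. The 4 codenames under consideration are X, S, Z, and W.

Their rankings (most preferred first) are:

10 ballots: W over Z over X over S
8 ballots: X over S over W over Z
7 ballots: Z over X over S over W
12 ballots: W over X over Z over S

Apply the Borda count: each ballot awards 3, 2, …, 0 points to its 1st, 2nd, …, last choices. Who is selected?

W

Borda scores:
  X: 10·1 + 8·3 + 7·2 + 12·2 = 72
  S: 10·0 + 8·2 + 7·1 + 12·0 = 23
  Z: 10·2 + 8·0 + 7·3 + 12·1 = 53
  W: 10·3 + 8·1 + 7·0 + 12·3 = 74
W has the highest total.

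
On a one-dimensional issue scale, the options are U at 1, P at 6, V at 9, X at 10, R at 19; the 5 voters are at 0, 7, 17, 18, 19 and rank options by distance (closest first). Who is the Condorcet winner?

With single-peaked preferences on a line, the Condorcet winner is the candidate closest to the median voter.
The median voter (position 17) is closest to R at 19.
Check: R vs V — voters closer to R: 3 of 5.

R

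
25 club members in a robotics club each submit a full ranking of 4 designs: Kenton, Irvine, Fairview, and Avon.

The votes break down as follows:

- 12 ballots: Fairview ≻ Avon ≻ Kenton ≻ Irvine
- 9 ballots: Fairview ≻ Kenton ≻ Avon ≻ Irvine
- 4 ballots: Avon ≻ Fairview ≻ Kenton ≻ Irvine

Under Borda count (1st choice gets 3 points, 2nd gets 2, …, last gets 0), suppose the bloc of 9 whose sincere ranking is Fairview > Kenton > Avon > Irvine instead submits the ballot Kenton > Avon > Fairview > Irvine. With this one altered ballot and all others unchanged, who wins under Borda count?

Avon

Borda totals with the altered ballot: Kenton 43, Irvine 0, Fairview 53, Avon 54.
The switch changes the winner from Fairview to Avon.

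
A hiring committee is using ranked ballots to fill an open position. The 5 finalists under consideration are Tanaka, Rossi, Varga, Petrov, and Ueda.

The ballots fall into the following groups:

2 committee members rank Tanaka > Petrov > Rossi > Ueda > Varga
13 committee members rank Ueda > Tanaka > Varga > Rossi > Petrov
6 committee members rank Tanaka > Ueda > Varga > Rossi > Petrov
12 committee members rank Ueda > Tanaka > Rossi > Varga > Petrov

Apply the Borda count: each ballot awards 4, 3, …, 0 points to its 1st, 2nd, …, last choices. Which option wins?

Borda scores:
  Tanaka: 2·4 + 13·3 + 6·4 + 12·3 = 107
  Rossi: 2·2 + 13·1 + 6·1 + 12·2 = 47
  Varga: 2·0 + 13·2 + 6·2 + 12·1 = 50
  Petrov: 2·3 + 13·0 + 6·0 + 12·0 = 6
  Ueda: 2·1 + 13·4 + 6·3 + 12·4 = 120
Ueda has the highest total.

Ueda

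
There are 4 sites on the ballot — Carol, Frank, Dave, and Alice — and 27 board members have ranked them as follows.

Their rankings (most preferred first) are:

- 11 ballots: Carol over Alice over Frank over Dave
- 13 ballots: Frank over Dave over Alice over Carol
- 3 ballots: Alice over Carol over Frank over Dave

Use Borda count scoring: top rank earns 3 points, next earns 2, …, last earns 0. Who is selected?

Borda scores:
  Carol: 11·3 + 13·0 + 3·2 = 39
  Frank: 11·1 + 13·3 + 3·1 = 53
  Dave: 11·0 + 13·2 + 3·0 = 26
  Alice: 11·2 + 13·1 + 3·3 = 44
Frank has the highest total.

Frank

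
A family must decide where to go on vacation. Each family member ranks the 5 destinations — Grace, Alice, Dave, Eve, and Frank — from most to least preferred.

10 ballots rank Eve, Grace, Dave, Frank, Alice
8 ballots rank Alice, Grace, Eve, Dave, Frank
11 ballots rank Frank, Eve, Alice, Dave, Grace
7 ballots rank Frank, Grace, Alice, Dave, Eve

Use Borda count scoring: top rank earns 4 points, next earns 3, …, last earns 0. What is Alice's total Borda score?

Borda scores:
  Grace: 10·3 + 8·3 + 11·0 + 7·3 = 75
  Alice: 10·0 + 8·4 + 11·2 + 7·2 = 68
  Dave: 10·2 + 8·1 + 11·1 + 7·1 = 46
  Eve: 10·4 + 8·2 + 11·3 + 7·0 = 89
  Frank: 10·1 + 8·0 + 11·4 + 7·4 = 82

68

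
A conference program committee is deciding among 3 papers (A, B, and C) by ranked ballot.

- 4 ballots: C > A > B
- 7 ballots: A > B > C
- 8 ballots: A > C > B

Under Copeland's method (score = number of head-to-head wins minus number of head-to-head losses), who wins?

A

Pairwise results:
  A vs B: A wins 19–0.
  A vs C: A wins 15–4.
  B vs C: C wins 12–7.
Copeland scores (wins − losses):
  A: 2 − 0 = 2
  B: 0 − 2 = -2
  C: 1 − 1 = 0
A has the best Copeland score.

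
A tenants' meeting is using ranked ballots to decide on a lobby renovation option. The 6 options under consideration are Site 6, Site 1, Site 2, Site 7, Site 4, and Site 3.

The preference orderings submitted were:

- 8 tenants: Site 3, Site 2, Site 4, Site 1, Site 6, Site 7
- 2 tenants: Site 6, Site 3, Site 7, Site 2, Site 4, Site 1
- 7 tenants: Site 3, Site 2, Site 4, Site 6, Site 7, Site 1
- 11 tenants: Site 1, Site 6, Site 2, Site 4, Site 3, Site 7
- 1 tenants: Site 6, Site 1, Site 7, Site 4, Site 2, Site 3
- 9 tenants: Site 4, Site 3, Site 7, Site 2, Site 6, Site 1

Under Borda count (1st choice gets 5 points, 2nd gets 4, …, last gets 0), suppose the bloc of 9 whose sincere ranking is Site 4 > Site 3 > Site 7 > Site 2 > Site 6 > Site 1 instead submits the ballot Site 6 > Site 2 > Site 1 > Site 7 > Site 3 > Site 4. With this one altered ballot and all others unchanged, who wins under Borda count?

Site 2

Borda totals with the altered ballot: Site 6 126, Site 1 102, Site 2 134, Site 7 34, Site 4 71, Site 3 103.
The switch changes the winner from Site 3 to Site 2.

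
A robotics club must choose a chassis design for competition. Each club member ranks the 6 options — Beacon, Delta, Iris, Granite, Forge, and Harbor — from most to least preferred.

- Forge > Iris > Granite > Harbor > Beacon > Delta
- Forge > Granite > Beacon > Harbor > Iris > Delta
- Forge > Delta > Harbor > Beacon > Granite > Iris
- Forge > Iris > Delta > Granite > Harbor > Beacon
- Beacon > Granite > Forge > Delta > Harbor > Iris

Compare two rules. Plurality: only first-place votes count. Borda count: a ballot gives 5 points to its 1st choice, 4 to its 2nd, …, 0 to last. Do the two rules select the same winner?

Plurality first-place counts: Beacon 1, Delta 0, Iris 0, Granite 0, Forge 4, Harbor 0 → Forge.
Borda totals: Beacon 11, Delta 9, Iris 9, Granite 14, Forge 23, Harbor 9 → Forge.
The two rules agree on Forge.

Yes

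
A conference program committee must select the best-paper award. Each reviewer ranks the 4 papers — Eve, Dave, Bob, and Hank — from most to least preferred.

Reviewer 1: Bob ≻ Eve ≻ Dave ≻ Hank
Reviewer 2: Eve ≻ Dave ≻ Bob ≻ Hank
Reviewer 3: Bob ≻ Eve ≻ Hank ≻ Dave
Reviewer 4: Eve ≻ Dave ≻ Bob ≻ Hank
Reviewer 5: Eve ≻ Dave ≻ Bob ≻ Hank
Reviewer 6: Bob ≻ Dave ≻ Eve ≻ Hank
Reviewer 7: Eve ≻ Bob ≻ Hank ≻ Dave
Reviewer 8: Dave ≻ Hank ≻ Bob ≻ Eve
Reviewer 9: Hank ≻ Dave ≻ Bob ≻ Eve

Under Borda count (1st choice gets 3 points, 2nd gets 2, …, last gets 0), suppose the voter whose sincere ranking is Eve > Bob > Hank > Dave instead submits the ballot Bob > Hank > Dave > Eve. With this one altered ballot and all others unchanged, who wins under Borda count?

Bob

Borda totals with the altered ballot: Eve 14, Dave 15, Bob 17, Hank 8.
The switch changes the winner from Eve to Bob.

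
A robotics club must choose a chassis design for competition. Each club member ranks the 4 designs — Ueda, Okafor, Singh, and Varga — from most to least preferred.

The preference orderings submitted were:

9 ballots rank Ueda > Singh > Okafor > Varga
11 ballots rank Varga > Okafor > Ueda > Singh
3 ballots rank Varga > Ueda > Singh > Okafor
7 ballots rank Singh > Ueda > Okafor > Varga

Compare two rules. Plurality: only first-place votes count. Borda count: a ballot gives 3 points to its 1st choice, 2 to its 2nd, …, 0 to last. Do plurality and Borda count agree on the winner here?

No

Plurality first-place counts: Ueda 9, Okafor 0, Singh 7, Varga 14 → Varga.
Borda totals: Ueda 58, Okafor 38, Singh 42, Varga 42 → Ueda.
The two rules disagree: plurality picks Varga, Borda picks Ueda.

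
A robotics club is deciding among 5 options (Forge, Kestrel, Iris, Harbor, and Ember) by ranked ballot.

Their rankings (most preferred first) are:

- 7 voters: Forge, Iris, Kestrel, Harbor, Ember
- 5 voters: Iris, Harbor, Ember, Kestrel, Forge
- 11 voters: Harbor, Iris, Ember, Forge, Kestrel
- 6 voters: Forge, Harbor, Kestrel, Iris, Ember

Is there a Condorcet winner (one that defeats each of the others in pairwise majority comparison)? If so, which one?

Harbor

Head-to-head results (29 voters total):
Forge vs Kestrel: Forge wins 24–5.
Forge vs Iris: Iris wins 16–13.
Forge vs Harbor: Harbor wins 16–13.
Forge vs Ember: Ember wins 16–13.
Kestrel vs Iris: Iris wins 23–6.
Kestrel vs Harbor: Harbor wins 22–7.
Kestrel vs Ember: Ember wins 16–13.
Iris vs Harbor: Harbor wins 17–12.
Iris vs Ember: Iris wins 29–0.
Harbor vs Ember: Harbor wins 29–0.
Harbor beats each rival — Forge (16–13), Kestrel (22–7), Iris (17–12), Ember (29–0) — so Harbor is the Condorcet winner.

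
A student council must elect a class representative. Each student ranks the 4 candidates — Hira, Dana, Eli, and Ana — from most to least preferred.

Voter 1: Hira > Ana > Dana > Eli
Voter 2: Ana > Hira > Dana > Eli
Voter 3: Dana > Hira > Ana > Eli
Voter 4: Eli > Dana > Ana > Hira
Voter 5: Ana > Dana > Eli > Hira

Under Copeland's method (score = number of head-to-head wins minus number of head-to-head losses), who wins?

Pairwise results:
  Hira vs Dana: Dana wins 3–2.
  Hira vs Eli: Hira wins 3–2.
  Hira vs Ana: Ana wins 3–2.
  Dana vs Eli: Dana wins 4–1.
  Dana vs Ana: Ana wins 3–2.
  Eli vs Ana: Ana wins 4–1.
Copeland scores (wins − losses):
  Hira: 1 − 2 = -1
  Dana: 2 − 1 = 1
  Eli: 0 − 3 = -3
  Ana: 3 − 0 = 3
Ana has the best Copeland score.

Ana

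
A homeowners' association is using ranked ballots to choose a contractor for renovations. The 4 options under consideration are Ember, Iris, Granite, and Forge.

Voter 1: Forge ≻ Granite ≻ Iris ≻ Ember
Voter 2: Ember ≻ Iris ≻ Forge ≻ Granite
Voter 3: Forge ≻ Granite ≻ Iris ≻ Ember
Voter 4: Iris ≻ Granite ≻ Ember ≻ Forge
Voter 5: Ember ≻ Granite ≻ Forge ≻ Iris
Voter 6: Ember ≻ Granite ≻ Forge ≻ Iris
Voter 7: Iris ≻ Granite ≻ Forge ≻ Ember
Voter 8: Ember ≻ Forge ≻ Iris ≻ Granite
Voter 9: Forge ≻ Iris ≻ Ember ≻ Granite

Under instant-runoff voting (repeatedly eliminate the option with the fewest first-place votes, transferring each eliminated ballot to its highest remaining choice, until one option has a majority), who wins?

Ember

Round 1: Ember 4, Forge 3, Iris 2, Granite 0. Granite has the fewest and is eliminated.
Round 2: Ember 4, Forge 3, Iris 2. Iris has the fewest and is eliminated.
Round 3: Ember 5, Forge 4. Ember has a majority.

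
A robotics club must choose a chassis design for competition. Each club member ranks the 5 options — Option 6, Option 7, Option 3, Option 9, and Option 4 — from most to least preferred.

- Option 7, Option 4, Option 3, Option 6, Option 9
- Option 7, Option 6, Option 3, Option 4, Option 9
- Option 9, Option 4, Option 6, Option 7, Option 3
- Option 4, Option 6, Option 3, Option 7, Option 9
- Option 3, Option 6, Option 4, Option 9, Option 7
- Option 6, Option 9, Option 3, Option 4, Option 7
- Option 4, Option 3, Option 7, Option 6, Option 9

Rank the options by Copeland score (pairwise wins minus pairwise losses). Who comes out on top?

Option 4

Pairwise results:
  Option 6 vs Option 7: Option 6 wins 4–3.
  Option 6 vs Option 3: Option 6 wins 4–3.
  Option 6 vs Option 9: Option 6 wins 6–1.
  Option 6 vs Option 4: Option 4 wins 4–3.
  Option 7 vs Option 3: Option 3 wins 4–3.
  Option 7 vs Option 9: Option 7 wins 4–3.
  Option 7 vs Option 4: Option 4 wins 5–2.
  Option 3 vs Option 9: Option 3 wins 5–2.
  Option 3 vs Option 4: Option 4 wins 4–3.
  Option 9 vs Option 4: Option 4 wins 5–2.
Copeland scores (wins − losses):
  Option 6: 3 − 1 = 2
  Option 7: 1 − 3 = -2
  Option 3: 2 − 2 = 0
  Option 9: 0 − 4 = -4
  Option 4: 4 − 0 = 4
Option 4 has the best Copeland score.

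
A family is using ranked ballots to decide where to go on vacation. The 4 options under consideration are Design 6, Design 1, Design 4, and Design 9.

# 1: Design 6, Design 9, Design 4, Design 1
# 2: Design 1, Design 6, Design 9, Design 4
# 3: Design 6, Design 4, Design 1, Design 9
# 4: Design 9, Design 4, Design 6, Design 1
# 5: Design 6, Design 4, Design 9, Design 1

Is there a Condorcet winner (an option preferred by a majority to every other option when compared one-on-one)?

Head-to-head results (5 voters total):
Design 6 vs Design 1: Design 6 wins 4–1.
Design 6 vs Design 4: Design 6 wins 4–1.
Design 6 vs Design 9: Design 6 wins 4–1.
Design 1 vs Design 4: Design 4 wins 4–1.
Design 1 vs Design 9: Design 9 wins 3–2.
Design 4 vs Design 9: Design 9 wins 3–2.
Design 6 beats each rival — Design 1 (4–1), Design 4 (4–1), Design 9 (4–1) — so Design 6 is the Condorcet winner.

Yes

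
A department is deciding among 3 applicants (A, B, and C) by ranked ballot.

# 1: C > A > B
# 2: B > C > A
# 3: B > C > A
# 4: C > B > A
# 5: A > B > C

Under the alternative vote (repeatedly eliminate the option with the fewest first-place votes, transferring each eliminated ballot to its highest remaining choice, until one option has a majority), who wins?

Round 1: B 2, C 2, A 1. A has the fewest and is eliminated.
Round 2: B 3, C 2. B has a majority.

B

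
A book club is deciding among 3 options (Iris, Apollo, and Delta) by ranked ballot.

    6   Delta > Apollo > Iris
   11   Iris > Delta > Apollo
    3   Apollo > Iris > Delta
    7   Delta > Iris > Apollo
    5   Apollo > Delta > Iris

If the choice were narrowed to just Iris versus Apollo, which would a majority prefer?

Ballots ranking Iris above Apollo: 11+7 = 18.
Ballots ranking Apollo above Iris: 6+3+5 = 14.
Iris wins the head-to-head, 18–14.

Iris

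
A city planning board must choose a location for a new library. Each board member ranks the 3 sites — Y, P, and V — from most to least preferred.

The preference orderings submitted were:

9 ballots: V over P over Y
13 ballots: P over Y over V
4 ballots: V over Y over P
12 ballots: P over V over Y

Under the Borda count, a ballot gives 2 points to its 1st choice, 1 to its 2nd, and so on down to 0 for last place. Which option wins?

P

Borda scores:
  Y: 9·0 + 13·1 + 4·1 + 12·0 = 17
  P: 9·1 + 13·2 + 4·0 + 12·2 = 59
  V: 9·2 + 13·0 + 4·2 + 12·1 = 38
P has the highest total.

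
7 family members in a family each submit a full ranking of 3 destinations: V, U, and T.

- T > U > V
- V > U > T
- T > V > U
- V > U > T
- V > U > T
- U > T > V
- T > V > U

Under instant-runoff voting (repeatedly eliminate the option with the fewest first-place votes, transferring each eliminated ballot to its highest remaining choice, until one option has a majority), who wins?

T

Round 1: V 3, T 3, U 1. U has the fewest and is eliminated.
Round 2: T 4, V 3. T has a majority.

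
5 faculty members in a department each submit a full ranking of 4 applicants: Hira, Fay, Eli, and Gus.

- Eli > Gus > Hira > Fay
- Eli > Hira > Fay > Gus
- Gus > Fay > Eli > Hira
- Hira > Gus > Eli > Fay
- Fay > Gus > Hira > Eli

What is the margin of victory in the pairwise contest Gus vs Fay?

Ballots ranking Gus above Fay: 3.
Ballots ranking Fay above Gus: 2.
Gus wins 3–2, a margin of 1.

1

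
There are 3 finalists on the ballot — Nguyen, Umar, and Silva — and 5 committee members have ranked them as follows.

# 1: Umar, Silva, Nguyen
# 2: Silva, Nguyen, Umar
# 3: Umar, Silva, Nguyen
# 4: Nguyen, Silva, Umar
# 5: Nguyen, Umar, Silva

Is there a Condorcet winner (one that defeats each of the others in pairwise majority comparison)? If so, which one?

Head-to-head results (5 voters total):
Nguyen vs Umar: Nguyen wins 3–2.
Nguyen vs Silva: Silva wins 3–2.
Umar vs Silva: Umar wins 3–2.
No candidate beats all others: Nguyen beats Umar beats Silva beats Nguyen, a majority cycle.

None — there is no Condorcet winner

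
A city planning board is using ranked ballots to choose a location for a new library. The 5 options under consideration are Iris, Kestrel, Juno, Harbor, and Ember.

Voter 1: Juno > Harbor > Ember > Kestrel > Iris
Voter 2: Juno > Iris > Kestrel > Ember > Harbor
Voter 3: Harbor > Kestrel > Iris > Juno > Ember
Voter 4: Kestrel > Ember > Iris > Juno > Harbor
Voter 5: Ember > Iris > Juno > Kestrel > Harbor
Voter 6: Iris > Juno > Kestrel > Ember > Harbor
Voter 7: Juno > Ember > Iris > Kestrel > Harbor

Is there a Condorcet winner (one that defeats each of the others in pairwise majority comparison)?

Head-to-head results (7 voters total):
Iris vs Kestrel: Iris wins 4–3.
Iris vs Juno: Iris wins 4–3.
Iris vs Harbor: Iris wins 5–2.
Iris vs Ember: Ember wins 4–3.
Kestrel vs Juno: Juno wins 5–2.
Kestrel vs Harbor: Kestrel wins 5–2.
Kestrel vs Ember: Kestrel wins 4–3.
Juno vs Harbor: Juno wins 6–1.
Juno vs Ember: Juno wins 5–2.
Harbor vs Ember: Ember wins 5–2.
No candidate beats all others: Iris beats Kestrel beats Ember beats Iris, a majority cycle.

No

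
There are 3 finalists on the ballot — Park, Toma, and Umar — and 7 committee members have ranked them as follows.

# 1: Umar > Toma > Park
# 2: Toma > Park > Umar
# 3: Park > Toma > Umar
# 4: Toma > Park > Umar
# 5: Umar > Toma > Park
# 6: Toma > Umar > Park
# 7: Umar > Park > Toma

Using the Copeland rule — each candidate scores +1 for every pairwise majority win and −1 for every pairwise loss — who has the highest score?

Pairwise results:
  Park vs Toma: Toma wins 5–2.
  Park vs Umar: Umar wins 4–3.
  Toma vs Umar: Toma wins 4–3.
Copeland scores (wins − losses):
  Park: 0 − 2 = -2
  Toma: 2 − 0 = 2
  Umar: 1 − 1 = 0
Toma has the best Copeland score.

Toma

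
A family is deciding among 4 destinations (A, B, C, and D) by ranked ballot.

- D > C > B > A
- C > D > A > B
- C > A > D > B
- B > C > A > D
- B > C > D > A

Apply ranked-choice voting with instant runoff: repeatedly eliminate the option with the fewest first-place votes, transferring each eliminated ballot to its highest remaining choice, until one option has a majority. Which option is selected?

C

Round 1: B 2, C 2, D 1, A 0. A has the fewest and is eliminated.
Round 2: B 2, C 2, D 1. D has the fewest and is eliminated.
Round 3: C 3, B 2. C has a majority.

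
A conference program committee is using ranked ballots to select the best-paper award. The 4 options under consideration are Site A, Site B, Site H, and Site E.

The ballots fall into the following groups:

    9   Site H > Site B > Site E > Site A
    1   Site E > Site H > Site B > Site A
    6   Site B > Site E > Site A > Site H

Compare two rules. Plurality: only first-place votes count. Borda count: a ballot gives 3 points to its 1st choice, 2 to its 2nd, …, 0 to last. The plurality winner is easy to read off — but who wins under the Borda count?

Site B

Plurality first-place counts: Site A 0, Site B 6, Site H 9, Site E 1 → Site H.
Borda totals: Site A 6, Site B 37, Site H 29, Site E 24 → Site B.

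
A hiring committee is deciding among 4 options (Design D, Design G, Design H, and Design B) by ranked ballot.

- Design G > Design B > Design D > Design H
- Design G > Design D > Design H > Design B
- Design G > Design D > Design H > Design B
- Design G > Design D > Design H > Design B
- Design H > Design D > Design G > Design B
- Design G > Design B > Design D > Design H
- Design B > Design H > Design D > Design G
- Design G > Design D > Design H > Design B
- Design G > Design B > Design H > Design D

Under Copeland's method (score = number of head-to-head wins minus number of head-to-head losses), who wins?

Design G

Pairwise results:
  Design D vs Design G: Design G wins 7–2.
  Design D vs Design H: Design D wins 6–3.
  Design D vs Design B: Design D wins 5–4.
  Design G vs Design H: Design G wins 7–2.
  Design G vs Design B: Design G wins 8–1.
  Design H vs Design B: Design H wins 5–4.
Copeland scores (wins − losses):
  Design D: 2 − 1 = 1
  Design G: 3 − 0 = 3
  Design H: 1 − 2 = -1
  Design B: 0 − 3 = -3
Design G has the best Copeland score.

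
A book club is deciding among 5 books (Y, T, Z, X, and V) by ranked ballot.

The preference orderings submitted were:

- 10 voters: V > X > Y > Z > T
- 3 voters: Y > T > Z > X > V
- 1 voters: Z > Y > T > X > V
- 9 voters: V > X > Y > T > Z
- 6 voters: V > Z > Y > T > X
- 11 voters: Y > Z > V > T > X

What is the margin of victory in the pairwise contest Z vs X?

2

Ballots ranking Z above X: 3+1+6+11 = 21.
Ballots ranking X above Z: 10+9 = 19.
Z wins 21–19, a margin of 2.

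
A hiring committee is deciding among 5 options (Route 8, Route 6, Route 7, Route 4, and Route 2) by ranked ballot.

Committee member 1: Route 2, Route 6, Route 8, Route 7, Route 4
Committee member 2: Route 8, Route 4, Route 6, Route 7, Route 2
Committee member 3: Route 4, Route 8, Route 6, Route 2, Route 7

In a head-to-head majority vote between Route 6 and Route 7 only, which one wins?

Ballots ranking Route 6 above Route 7: 3.
Ballots ranking Route 7 above Route 6: 0.
Route 6 wins the head-to-head, 3–0.

Route 6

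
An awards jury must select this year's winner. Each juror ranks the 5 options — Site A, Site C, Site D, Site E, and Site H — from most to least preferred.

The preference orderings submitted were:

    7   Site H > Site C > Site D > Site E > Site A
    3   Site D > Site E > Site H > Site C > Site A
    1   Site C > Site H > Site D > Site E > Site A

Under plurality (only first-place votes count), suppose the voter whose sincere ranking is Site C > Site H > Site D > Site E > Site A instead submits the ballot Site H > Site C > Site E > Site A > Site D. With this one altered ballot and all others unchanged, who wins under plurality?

Site H

First-place totals with the altered ballot: Site A 0, Site C 0, Site D 3, Site E 0, Site H 8.
The winner is unchanged: still Site H.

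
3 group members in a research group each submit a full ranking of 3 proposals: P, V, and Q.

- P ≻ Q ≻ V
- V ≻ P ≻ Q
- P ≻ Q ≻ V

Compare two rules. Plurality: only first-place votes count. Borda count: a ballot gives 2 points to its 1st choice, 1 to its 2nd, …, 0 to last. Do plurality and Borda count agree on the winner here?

Yes

Plurality first-place counts: P 2, V 1, Q 0 → P.
Borda totals: P 5, V 2, Q 2 → P.
The two rules agree on P.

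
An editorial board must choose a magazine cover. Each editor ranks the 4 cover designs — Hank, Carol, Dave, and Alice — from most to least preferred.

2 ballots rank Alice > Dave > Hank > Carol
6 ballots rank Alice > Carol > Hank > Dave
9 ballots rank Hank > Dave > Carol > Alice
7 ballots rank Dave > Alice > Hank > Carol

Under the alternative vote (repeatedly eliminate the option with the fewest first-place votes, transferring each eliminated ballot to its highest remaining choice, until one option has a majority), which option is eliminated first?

Carol

Round 1: Hank 9, Alice 8, Dave 7, Carol 0. Carol has the fewest and is eliminated.
Round 2: Hank 9, Alice 8, Dave 7. Dave has the fewest and is eliminated.
Round 3: Alice 15, Hank 9. Alice has a majority.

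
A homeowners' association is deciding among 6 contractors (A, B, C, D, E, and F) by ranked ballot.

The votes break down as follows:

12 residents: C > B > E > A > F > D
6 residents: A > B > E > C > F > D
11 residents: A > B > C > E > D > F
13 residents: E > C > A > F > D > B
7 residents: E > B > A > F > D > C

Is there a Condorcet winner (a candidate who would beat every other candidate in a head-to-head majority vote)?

Head-to-head results (49 voters total):
A vs B: A wins 30–19.
A vs C: C wins 25–24.
A vs D: A wins 49–0.
A vs E: E wins 32–17.
A vs F: A wins 49–0.
B vs C: C wins 25–24.
B vs D: B wins 36–13.
B vs E: B wins 29–20.
B vs F: B wins 36–13.
C vs D: C wins 42–7.
C vs E: E wins 26–23.
C vs F: C wins 42–7.
D vs E: E wins 49–0.
D vs F: F wins 38–11.
E vs F: E wins 49–0.
No candidate beats all others: A beats B beats E beats A, a majority cycle.

No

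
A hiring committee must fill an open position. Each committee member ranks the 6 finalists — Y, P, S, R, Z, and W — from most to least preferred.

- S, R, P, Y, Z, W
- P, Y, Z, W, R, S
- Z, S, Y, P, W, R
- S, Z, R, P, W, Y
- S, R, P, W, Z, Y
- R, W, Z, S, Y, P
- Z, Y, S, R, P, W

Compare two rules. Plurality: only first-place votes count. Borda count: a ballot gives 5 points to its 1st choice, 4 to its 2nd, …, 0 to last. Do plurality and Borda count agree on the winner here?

Plurality first-place counts: Y 0, P 1, S 3, R 1, Z 2, W 0 → S.
Borda totals: Y 14, P 16, S 24, R 19, Z 22, W 10 → S.
The two rules agree on S.

Yes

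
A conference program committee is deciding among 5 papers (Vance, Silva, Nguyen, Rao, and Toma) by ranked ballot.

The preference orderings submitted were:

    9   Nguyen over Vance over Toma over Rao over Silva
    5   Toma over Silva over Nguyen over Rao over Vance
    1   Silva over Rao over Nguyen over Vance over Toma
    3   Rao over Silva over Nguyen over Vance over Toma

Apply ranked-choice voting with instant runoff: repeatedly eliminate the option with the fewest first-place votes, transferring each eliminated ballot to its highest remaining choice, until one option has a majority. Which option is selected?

Nguyen

Round 1: Nguyen 9, Toma 5, Rao 3, Silva 1, Vance 0. Vance has the fewest and is eliminated.
Round 2: Nguyen 9, Toma 5, Rao 3, Silva 1. Silva has the fewest and is eliminated.
Round 3: Nguyen 9, Toma 5, Rao 4. Rao has the fewest and is eliminated.
Round 4: Nguyen 13, Toma 5. Nguyen has a majority.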